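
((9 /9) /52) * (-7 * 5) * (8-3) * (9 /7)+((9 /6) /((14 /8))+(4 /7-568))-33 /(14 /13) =-218961 /364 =-601.54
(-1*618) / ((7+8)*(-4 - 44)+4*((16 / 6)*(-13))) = 927 / 1288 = 0.72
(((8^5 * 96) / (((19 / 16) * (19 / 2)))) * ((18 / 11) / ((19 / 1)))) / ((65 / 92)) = 166698418176 / 4904185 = 33991.05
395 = 395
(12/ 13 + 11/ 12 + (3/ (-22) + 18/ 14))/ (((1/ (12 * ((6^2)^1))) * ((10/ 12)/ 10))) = 15510960/ 1001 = 15495.46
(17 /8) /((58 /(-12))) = -51 /116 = -0.44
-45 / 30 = -3 / 2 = -1.50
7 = 7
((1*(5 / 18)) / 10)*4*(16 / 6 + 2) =14 / 27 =0.52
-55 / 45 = -11 / 9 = -1.22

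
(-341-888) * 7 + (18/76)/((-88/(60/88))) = -632905639/73568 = -8603.00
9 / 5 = 1.80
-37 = -37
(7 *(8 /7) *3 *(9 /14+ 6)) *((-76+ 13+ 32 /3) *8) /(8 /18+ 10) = -6390.71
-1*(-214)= 214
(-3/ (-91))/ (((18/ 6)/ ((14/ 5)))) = 2/ 65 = 0.03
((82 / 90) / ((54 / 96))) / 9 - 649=-2364949 / 3645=-648.82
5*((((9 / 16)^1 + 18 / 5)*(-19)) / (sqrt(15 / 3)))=-6327*sqrt(5) / 80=-176.85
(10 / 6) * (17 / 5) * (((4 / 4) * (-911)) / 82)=-62.96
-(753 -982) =229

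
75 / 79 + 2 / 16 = 679 / 632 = 1.07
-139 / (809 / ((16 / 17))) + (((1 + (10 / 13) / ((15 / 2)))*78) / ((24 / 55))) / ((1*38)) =31511701 / 6271368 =5.02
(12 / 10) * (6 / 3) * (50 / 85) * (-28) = -672 / 17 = -39.53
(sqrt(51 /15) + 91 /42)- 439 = -2621 /6 + sqrt(85) /5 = -434.99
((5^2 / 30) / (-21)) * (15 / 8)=-25 / 336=-0.07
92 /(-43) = -92 /43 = -2.14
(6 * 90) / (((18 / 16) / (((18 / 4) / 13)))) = 2160 / 13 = 166.15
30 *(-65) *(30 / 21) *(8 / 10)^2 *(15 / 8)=-23400 / 7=-3342.86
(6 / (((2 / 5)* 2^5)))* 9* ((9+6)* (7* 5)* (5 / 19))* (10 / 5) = 354375 / 304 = 1165.71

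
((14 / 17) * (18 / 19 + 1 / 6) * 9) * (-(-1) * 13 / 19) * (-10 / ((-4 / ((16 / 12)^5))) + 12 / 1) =63286132 / 497097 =127.31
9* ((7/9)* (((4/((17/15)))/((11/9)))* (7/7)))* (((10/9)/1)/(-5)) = -840/187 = -4.49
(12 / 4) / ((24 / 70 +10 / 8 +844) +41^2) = 420 / 353723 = 0.00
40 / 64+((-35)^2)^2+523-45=12008829 / 8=1501103.62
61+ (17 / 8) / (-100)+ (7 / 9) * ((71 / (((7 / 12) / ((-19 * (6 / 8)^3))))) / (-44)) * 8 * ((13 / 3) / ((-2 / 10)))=-25768887 / 8800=-2928.28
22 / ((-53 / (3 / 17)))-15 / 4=-13779 / 3604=-3.82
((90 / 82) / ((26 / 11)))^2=245025 / 1136356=0.22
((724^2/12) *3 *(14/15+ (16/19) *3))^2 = 16695064913659456/81225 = 205540965388.24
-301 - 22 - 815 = -1138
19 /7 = 2.71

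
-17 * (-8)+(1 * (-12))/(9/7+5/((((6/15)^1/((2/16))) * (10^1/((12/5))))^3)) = 4872568/38463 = 126.68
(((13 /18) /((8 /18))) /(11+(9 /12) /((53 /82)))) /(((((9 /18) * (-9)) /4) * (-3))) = 1378 /34803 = 0.04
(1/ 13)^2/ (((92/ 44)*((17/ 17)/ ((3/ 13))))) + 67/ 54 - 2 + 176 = 478176635/ 2728674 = 175.24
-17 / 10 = -1.70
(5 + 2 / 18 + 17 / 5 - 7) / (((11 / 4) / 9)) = 272 / 55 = 4.95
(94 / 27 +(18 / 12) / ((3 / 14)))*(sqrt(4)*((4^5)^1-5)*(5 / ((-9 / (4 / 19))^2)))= 46140320 / 789507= 58.44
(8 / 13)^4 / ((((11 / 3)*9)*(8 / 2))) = 1024 / 942513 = 0.00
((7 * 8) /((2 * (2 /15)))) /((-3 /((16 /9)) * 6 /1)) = -560 /27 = -20.74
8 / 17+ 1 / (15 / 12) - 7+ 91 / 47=-15154 / 3995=-3.79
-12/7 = -1.71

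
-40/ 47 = -0.85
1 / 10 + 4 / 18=29 / 90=0.32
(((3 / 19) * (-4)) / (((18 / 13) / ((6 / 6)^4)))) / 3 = -26 / 171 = -0.15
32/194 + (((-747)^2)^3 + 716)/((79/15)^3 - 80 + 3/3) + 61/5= 284406243853536651839133/109810790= 2589966285221485.54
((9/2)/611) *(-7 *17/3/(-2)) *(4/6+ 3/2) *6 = 357/188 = 1.90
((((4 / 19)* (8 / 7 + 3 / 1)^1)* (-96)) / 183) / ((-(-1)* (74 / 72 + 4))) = -133632 / 1468453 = -0.09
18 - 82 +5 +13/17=-990/17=-58.24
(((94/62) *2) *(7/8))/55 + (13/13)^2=7149/6820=1.05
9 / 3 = 3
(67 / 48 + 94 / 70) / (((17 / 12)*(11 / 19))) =87419 / 26180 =3.34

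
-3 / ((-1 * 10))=3 / 10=0.30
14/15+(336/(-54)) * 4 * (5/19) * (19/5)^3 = -358.46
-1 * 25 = -25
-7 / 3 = -2.33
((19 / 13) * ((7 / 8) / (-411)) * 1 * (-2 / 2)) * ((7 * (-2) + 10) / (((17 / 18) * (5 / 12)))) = -4788 / 151385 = -0.03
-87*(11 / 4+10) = -4437 / 4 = -1109.25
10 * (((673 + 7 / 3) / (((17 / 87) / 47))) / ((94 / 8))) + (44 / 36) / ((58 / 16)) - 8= 613357760 / 4437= 138237.04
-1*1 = -1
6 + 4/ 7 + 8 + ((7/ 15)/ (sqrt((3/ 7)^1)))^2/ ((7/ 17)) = 15.81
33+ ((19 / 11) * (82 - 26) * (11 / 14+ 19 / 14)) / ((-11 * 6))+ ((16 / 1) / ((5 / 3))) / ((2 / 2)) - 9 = 30.46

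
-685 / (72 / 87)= -827.71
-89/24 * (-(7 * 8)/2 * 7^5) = 10470761/6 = 1745126.83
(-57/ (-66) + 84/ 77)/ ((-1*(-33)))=43/ 726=0.06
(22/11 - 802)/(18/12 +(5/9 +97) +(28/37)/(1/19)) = -532800/75547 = -7.05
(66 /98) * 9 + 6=591 /49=12.06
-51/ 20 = -2.55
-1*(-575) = 575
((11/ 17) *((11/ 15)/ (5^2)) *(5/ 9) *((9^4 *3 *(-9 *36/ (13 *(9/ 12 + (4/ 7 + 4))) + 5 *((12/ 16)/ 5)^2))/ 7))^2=3903852410887695893649/ 212526532036000000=18368.78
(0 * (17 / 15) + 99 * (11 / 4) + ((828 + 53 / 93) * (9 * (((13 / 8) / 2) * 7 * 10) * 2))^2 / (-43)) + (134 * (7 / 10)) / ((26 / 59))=-719122439550637541 / 42975920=-16733148226.98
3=3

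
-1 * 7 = -7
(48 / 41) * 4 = 192 / 41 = 4.68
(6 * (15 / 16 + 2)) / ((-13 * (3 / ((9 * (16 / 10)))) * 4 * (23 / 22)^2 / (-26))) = 38.70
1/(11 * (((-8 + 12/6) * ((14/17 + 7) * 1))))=-17/8778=-0.00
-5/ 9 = -0.56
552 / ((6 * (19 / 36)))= 3312 / 19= 174.32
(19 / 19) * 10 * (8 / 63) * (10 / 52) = 200 / 819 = 0.24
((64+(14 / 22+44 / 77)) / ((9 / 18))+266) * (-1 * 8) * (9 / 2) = -1098864 / 77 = -14270.96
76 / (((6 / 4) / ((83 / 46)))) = 6308 / 69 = 91.42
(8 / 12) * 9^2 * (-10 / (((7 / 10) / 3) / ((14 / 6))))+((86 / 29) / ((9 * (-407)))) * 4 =-573626144 / 106227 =-5400.00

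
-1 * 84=-84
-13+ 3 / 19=-244 / 19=-12.84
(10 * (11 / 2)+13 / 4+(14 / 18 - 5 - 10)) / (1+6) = 1585 / 252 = 6.29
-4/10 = -2/5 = -0.40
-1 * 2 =-2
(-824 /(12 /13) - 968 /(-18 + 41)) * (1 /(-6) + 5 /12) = -233.69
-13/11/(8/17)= -221/88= -2.51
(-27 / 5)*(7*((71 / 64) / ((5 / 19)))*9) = -2294649 / 1600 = -1434.16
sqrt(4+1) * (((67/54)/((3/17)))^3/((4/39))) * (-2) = -19209432047 * sqrt(5)/2834352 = -15154.64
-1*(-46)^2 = -2116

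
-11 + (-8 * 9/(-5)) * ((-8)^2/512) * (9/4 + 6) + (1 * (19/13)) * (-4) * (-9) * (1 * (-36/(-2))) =247241/260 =950.93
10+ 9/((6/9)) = 47/2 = 23.50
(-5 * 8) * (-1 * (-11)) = -440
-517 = -517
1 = 1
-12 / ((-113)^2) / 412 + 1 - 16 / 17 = 0.06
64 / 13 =4.92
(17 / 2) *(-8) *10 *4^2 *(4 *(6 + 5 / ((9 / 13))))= -5178880 / 9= -575431.11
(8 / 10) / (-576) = -1 / 720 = -0.00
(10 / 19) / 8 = 5 / 76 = 0.07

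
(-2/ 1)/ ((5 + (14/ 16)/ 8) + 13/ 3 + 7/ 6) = -128/ 679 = -0.19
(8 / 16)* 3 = 3 / 2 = 1.50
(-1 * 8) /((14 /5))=-20 /7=-2.86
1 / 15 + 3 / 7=52 / 105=0.50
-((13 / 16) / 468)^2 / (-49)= 0.00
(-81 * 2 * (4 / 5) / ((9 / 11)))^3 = -496793088 / 125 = -3974344.70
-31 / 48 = -0.65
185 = 185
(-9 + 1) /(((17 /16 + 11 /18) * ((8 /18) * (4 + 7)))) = -2592 /2651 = -0.98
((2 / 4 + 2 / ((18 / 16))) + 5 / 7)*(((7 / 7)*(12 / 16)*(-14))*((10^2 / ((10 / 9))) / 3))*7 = -13195 / 2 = -6597.50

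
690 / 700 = 69 / 70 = 0.99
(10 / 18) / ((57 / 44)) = 220 / 513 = 0.43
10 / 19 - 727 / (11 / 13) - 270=-235889 / 209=-1128.66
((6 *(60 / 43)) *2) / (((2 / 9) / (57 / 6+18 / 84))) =220320 / 301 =731.96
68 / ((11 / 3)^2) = 612 / 121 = 5.06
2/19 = 0.11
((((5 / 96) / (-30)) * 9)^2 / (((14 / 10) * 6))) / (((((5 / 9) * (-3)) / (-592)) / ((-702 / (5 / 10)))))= -14.49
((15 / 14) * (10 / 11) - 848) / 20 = -65221 / 1540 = -42.35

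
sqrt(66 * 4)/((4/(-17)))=-17 * sqrt(66)/2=-69.05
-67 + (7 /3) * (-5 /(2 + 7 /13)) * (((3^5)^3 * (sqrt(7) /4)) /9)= -80601885 * sqrt(7) /44 - 67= -4846715.70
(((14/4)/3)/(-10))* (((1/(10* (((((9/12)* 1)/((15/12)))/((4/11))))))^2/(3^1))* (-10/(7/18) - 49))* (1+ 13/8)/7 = 523/130680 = 0.00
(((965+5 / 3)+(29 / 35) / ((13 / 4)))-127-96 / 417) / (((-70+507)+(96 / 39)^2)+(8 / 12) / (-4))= 4142290022 / 2184837445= 1.90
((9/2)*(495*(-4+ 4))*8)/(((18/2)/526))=0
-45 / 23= -1.96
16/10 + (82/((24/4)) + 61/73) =17632/1095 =16.10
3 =3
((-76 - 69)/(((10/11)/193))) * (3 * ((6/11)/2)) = -50373/2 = -25186.50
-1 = -1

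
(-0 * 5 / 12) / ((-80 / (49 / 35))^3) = 0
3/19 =0.16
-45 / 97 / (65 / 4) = -36 / 1261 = -0.03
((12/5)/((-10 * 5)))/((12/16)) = -8/125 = -0.06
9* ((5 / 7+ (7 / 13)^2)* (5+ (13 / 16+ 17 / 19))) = 5450247 / 89908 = 60.62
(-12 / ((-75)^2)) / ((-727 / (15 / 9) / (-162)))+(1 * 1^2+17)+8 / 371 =607563538 / 33714625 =18.02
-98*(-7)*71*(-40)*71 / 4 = -34581260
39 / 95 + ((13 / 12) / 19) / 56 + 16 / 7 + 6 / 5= 35543 / 9120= 3.90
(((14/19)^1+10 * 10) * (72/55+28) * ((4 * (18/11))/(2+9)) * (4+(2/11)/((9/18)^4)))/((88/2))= 20195136/73205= 275.87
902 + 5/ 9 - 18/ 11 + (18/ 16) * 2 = 357655/ 396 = 903.17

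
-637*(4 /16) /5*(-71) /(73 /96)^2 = 104203008 /26645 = 3910.79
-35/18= -1.94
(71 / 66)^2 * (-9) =-5041 / 484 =-10.42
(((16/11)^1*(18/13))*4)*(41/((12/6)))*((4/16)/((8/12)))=8856/143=61.93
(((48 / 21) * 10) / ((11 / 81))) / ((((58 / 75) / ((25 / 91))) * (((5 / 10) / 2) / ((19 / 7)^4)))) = 6333600600000 / 487890403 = 12981.61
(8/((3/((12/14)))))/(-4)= -4/7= -0.57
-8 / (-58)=4 / 29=0.14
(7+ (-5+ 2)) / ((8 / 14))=7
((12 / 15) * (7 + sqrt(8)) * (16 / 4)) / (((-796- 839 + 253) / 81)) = -4536 / 3455- 1296 * sqrt(2) / 3455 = -1.84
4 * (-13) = -52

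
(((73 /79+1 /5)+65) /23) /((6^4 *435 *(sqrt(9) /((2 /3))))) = 26119 /23047918200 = 0.00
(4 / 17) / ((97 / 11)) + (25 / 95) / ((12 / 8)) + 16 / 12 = 144322 / 93993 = 1.54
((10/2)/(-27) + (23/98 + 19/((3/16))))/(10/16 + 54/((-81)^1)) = -2433.19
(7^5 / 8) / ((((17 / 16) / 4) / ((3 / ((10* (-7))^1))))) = -28812 / 85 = -338.96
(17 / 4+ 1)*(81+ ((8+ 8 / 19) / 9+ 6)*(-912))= -131131 / 4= -32782.75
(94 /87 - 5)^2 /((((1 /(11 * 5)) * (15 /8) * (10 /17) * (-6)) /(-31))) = 1348161914 /340605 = 3958.14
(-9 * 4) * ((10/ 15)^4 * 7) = -448/ 9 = -49.78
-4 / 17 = -0.24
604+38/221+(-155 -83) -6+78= 96836/221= 438.17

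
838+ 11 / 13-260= 7525 / 13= 578.85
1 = 1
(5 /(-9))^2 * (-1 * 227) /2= -5675 /162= -35.03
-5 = -5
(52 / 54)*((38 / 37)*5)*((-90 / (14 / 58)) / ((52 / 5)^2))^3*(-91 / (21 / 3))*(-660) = -1738105.42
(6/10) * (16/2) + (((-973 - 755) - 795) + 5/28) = -352523/140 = -2518.02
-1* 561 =-561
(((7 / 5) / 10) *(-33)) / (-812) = 33 / 5800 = 0.01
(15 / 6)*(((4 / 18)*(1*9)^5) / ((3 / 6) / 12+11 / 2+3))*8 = 1259712 / 41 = 30724.68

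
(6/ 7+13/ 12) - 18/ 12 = 37/ 84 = 0.44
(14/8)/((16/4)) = 7/16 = 0.44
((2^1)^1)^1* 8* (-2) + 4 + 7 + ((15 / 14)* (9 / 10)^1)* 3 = -507 / 28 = -18.11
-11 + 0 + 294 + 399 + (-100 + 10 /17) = 9904 /17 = 582.59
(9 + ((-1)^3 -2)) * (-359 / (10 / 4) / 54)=-15.96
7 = 7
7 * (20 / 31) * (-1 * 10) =-1400 / 31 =-45.16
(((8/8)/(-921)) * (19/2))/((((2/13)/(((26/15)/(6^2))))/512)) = -205504/124335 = -1.65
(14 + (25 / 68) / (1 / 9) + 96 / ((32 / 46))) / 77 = 10561 / 5236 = 2.02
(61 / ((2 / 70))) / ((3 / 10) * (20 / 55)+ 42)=117425 / 2316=50.70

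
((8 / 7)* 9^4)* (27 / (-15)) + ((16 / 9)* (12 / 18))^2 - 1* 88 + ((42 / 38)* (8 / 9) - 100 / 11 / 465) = -2245353684212 / 165311685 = -13582.55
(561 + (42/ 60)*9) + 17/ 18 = 568.24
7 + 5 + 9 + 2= 23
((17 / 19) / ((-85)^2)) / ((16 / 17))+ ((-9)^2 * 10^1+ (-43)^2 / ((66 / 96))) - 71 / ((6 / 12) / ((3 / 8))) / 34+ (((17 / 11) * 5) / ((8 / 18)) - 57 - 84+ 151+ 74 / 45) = 45112119493 / 12790800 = 3526.92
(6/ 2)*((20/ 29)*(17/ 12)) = 85/ 29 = 2.93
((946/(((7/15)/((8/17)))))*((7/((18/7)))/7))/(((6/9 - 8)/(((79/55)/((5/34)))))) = -27176/55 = -494.11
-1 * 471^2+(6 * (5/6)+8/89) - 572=-19794304/89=-222407.91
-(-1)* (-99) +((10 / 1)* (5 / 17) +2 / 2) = -1616 / 17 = -95.06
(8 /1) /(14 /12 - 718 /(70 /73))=-1680 /156997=-0.01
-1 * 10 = -10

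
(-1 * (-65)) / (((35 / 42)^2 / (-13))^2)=2847312 / 125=22778.50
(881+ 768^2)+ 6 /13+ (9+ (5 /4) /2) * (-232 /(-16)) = 122895765 /208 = 590845.02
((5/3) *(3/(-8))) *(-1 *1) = 5/8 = 0.62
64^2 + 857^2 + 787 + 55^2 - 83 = 742274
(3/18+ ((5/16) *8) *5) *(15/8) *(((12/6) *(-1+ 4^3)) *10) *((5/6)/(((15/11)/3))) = 109725/2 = 54862.50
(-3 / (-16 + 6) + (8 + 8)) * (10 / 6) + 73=601 / 6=100.17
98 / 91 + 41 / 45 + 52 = 31583 / 585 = 53.99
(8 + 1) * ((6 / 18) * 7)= 21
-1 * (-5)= 5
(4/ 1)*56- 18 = 206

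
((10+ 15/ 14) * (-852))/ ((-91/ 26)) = 132060/ 49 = 2695.10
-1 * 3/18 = -1/6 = -0.17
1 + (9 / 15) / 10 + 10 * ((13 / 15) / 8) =643 / 300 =2.14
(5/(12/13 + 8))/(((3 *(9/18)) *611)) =5/8178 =0.00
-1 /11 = -0.09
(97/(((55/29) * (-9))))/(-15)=2813/7425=0.38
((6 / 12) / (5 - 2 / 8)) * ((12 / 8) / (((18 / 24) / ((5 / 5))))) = 4 / 19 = 0.21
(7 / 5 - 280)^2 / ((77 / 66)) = 1663242 / 25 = 66529.68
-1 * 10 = -10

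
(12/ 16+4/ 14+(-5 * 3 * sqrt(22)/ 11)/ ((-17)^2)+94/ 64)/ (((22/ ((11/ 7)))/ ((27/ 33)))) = 459/ 3136 - 135 * sqrt(22)/ 489566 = 0.15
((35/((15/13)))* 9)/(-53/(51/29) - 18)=-13923/2455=-5.67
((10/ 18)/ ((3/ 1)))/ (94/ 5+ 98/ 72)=100/ 10887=0.01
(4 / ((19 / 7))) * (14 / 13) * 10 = 3920 / 247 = 15.87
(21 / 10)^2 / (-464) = -0.01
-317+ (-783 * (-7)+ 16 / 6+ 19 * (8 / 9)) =46652 / 9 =5183.56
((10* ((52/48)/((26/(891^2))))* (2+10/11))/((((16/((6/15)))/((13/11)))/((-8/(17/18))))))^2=16761360036096/289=57997785592.03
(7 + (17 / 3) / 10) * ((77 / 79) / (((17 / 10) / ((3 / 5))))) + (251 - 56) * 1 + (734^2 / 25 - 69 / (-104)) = 75941434787 / 3491800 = 21748.51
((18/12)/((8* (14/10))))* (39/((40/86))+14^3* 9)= 1486791/448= 3318.73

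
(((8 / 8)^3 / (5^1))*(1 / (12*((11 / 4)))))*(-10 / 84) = -1 / 1386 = -0.00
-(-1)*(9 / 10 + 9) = 99 / 10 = 9.90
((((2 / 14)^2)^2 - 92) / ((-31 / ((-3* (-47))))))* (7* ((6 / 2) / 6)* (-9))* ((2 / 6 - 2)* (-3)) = -1401553395 / 21266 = -65905.83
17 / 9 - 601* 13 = -70300 / 9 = -7811.11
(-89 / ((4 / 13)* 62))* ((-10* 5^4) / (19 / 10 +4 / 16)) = 18078125 / 1333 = 13561.98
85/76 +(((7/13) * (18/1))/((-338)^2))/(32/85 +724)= 46266825575/41367980888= 1.12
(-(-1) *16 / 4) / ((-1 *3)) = -4 / 3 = -1.33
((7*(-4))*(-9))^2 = 63504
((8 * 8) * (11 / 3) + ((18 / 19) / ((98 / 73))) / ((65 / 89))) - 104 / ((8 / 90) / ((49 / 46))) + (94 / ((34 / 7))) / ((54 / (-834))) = -278875253003 / 212952285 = -1309.57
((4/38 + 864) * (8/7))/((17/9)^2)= 10638864/38437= 276.79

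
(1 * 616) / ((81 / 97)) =59752 / 81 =737.68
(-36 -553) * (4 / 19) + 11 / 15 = -1849 / 15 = -123.27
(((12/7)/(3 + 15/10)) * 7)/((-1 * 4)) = -2/3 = -0.67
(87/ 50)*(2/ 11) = 87/ 275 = 0.32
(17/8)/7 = 17/56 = 0.30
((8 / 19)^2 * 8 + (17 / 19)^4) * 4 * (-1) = -1073412 / 130321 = -8.24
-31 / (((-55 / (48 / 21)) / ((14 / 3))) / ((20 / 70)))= 1984 / 1155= 1.72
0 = 0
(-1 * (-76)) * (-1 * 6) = -456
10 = 10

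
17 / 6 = 2.83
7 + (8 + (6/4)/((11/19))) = 387/22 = 17.59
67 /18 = 3.72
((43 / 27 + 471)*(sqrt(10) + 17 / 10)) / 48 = 5423 / 324 + 1595*sqrt(10) / 162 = 47.87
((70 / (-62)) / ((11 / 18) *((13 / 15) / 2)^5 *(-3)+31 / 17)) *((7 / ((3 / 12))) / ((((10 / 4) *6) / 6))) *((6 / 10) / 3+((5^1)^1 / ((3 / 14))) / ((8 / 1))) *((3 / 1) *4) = -741597120000 / 2815539071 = -263.39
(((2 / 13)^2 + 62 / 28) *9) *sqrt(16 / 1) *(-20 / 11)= -1906200 / 13013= -146.48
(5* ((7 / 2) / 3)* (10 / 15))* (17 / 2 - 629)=-43435 / 18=-2413.06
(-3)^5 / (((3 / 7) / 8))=-4536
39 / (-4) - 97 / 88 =-955 / 88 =-10.85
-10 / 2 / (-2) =5 / 2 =2.50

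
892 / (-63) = -892 / 63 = -14.16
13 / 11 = 1.18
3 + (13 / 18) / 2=121 / 36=3.36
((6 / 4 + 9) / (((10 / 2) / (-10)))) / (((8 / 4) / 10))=-105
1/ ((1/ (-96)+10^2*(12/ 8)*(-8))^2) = 9216/ 13271270401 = 0.00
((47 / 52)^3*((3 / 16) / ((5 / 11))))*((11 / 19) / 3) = 12562583 / 213724160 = 0.06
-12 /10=-6 /5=-1.20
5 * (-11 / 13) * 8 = -440 / 13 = -33.85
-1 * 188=-188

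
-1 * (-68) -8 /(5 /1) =332 /5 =66.40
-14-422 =-436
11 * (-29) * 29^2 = -268279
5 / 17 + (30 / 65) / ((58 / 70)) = 5455 / 6409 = 0.85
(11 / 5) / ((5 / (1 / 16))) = 0.03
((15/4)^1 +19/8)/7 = 7/8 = 0.88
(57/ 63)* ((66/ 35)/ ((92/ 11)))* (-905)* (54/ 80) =-11235213/ 90160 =-124.61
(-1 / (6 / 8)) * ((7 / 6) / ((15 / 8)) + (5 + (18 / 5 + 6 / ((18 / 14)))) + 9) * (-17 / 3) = 14008 / 81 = 172.94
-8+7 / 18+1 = -119 / 18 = -6.61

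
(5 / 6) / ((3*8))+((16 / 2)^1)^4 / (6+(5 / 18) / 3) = 31852141 / 47376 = 672.33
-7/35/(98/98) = -0.20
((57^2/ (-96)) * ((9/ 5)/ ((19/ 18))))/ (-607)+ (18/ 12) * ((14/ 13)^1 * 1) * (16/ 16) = 1079781/ 631280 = 1.71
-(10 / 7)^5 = -100000 / 16807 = -5.95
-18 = -18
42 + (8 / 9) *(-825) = -2074 / 3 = -691.33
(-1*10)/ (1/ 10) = -100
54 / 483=18 / 161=0.11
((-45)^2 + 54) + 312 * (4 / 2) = 2703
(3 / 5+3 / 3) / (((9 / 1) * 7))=8 / 315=0.03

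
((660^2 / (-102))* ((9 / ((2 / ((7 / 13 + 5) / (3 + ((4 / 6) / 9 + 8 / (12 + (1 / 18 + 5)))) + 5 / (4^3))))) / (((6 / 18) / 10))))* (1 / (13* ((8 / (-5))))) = 245666334560625 / 5400136768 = 45492.61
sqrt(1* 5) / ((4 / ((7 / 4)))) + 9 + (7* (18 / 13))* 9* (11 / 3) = 7* sqrt(5) / 16 + 4275 / 13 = 329.82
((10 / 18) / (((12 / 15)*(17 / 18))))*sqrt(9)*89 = 6675 / 34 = 196.32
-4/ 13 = -0.31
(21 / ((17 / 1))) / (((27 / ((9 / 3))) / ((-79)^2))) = 43687 / 51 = 856.61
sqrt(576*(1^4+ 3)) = 48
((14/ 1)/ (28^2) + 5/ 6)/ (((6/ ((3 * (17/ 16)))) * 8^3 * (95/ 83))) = 201773/ 261488640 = 0.00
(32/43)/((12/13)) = 104/129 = 0.81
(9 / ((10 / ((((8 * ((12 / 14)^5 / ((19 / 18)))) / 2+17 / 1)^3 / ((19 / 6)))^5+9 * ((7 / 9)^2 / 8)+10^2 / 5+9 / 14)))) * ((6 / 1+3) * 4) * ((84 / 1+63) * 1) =6906519126833956161649969385080587850307212127801025920254710460684824073834607258643807902070952291709173689 / 37004874508459618624571790609868348158263868336539773534218285313212721807175878403832140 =186638090753559212666.88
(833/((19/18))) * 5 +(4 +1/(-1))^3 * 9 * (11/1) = 125757/19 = 6618.79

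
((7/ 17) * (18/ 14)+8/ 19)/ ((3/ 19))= 307/ 51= 6.02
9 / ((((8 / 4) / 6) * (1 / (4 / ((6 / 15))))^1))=270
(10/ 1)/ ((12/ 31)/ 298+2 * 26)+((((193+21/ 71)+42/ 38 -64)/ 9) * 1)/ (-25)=-0.39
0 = 0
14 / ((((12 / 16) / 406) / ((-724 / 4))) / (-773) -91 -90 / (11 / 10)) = -34991681648 / 431942771479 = -0.08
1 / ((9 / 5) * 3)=5 / 27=0.19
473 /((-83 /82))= -38786 /83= -467.30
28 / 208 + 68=3543 / 52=68.13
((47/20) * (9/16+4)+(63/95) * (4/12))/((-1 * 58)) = -66533/352640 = -0.19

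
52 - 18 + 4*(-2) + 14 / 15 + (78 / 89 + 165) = 257401 / 1335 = 192.81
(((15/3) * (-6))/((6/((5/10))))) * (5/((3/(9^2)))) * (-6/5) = 405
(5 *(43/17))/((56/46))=4945/476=10.39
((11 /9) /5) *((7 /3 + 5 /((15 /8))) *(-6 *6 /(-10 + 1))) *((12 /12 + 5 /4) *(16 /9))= 19.56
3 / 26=0.12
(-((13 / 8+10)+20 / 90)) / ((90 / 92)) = -19619 / 1620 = -12.11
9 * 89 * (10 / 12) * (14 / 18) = 3115 / 6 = 519.17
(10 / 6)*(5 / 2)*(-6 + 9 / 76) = -3725 / 152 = -24.51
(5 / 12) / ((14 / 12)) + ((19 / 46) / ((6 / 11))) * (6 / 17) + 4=12657 / 2737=4.62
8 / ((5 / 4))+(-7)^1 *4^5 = -35808 / 5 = -7161.60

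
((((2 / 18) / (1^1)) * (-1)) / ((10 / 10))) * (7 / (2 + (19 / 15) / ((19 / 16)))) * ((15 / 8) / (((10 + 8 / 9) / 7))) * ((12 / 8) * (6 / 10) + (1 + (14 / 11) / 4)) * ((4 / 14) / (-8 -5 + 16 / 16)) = 915 / 56672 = 0.02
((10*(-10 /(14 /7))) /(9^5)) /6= -25 /177147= -0.00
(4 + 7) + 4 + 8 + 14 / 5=129 / 5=25.80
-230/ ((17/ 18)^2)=-74520/ 289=-257.85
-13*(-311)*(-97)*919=-360405149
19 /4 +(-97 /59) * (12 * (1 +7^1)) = -36127 /236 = -153.08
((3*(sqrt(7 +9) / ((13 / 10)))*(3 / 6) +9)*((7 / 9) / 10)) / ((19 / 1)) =413 / 7410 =0.06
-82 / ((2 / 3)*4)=-123 / 4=-30.75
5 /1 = 5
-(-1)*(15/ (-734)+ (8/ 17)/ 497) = -120863/ 6201566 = -0.02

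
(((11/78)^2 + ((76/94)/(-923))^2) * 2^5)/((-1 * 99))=-0.01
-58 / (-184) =29 / 92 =0.32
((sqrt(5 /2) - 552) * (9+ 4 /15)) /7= -25576 /35+ 139 * sqrt(10) /210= -728.65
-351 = -351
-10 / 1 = -10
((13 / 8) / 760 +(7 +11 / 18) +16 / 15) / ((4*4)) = 94993 / 175104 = 0.54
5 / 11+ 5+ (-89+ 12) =-787 / 11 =-71.55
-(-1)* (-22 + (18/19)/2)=-409/19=-21.53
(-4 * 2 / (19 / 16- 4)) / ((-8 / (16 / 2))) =-128 / 45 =-2.84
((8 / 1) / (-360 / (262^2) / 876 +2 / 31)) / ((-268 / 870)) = -402.57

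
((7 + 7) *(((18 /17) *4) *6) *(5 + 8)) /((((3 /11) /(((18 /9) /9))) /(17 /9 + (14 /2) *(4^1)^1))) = 17233216 /153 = 112635.40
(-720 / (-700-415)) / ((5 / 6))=864 / 1115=0.77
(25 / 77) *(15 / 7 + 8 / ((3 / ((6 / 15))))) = 1685 / 1617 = 1.04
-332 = -332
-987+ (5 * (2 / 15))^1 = -2959 / 3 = -986.33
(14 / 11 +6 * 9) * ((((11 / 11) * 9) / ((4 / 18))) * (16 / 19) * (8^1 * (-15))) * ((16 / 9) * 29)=-128286720 / 11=-11662429.09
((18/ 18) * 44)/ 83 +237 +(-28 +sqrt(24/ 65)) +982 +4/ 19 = 2 * sqrt(390)/ 65 +1879375/ 1577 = 1192.35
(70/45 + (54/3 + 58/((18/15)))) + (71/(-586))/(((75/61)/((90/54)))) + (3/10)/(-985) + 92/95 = 16950439678/246757275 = 68.69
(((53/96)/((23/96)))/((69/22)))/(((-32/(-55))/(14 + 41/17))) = 2982045/143888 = 20.72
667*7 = 4669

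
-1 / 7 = -0.14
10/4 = 5/2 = 2.50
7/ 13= 0.54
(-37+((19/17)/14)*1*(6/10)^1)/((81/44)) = -967406/48195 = -20.07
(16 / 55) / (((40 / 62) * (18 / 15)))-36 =-35.62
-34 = -34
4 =4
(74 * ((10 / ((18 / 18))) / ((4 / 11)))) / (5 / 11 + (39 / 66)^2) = 984940 / 389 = 2531.98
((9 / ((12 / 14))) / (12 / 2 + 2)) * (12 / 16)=63 / 64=0.98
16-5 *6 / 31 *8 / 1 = 256 / 31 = 8.26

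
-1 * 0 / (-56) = 0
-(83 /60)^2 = -6889 /3600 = -1.91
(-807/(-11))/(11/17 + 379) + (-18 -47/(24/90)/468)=-402763771/22150128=-18.18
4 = 4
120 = 120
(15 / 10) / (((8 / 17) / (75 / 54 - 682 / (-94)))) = 124321 / 4512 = 27.55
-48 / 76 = -12 / 19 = -0.63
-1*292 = -292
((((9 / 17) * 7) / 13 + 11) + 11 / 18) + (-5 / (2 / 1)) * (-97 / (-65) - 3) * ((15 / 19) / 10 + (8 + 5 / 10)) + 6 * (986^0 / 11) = 37228241 / 831402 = 44.78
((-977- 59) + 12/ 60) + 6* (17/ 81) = -139663/ 135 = -1034.54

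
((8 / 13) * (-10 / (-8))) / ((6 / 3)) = 5 / 13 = 0.38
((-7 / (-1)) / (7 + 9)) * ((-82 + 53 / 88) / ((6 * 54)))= -50141 / 456192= -0.11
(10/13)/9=10/117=0.09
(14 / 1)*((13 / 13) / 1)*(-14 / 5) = -196 / 5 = -39.20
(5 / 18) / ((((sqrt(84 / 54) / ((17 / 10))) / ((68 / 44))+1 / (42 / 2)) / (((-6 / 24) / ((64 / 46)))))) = 67234405 / 6310716672 - 89568325*sqrt(14) / 3155358336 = -0.10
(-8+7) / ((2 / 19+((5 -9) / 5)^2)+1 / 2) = -950 / 1183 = -0.80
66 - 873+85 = -722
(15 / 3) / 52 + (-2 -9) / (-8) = 153 / 104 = 1.47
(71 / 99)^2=5041 / 9801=0.51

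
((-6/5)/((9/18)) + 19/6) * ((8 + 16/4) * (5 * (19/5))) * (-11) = -9614/5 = -1922.80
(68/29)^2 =4624/841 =5.50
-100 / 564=-25 / 141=-0.18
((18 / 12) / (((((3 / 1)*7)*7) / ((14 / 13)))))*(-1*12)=-12 / 91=-0.13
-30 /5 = -6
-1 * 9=-9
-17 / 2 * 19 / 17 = -19 / 2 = -9.50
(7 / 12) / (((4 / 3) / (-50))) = -21.88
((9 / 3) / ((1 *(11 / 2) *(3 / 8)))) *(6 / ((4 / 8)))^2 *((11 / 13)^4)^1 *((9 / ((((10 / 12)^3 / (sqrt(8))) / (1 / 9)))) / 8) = 165597696 *sqrt(2) / 3570125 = 65.60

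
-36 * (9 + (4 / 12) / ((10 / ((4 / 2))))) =-1632 / 5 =-326.40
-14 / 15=-0.93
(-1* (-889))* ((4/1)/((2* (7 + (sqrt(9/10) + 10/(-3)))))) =586740/1129 - 48006* sqrt(10)/1129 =385.24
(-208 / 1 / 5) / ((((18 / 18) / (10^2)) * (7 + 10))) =-4160 / 17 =-244.71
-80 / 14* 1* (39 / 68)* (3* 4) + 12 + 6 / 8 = -12651 / 476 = -26.58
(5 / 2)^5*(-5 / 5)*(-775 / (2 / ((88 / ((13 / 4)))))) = 26640625 / 26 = 1024639.42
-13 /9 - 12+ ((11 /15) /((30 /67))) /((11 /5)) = -127 /10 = -12.70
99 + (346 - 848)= -403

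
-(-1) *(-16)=-16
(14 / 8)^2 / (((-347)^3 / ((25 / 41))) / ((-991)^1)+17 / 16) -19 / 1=-520776676622 / 27409362663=-19.00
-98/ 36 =-49/ 18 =-2.72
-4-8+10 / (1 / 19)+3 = 181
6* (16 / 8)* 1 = 12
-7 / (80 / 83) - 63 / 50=-8.52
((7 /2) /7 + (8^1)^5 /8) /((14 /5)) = 40965 /28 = 1463.04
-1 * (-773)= 773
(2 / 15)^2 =4 / 225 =0.02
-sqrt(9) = -3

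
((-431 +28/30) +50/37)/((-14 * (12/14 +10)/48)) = 25046/185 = 135.38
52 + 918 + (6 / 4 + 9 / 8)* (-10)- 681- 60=811 / 4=202.75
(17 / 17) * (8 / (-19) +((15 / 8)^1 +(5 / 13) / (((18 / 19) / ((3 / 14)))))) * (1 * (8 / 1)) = 63943 / 5187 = 12.33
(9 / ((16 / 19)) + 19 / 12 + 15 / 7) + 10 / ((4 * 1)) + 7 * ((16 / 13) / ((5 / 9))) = 32.42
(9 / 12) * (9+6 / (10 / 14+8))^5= 216301065671853 / 3378385204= 64024.99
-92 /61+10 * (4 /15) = 212 /183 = 1.16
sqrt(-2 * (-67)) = sqrt(134) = 11.58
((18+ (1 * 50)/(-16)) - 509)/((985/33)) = -130449/7880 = -16.55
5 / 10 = 1 / 2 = 0.50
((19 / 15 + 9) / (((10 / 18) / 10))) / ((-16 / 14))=-1617 / 10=-161.70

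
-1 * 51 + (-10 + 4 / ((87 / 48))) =-1705 / 29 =-58.79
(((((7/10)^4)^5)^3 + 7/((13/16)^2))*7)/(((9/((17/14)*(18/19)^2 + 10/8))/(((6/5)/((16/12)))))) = 42382592002030573029791628644036727347591664749697954472025467881019/2440360000000000000000000000000000000000000000000000000000000000000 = 17.37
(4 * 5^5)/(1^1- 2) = -12500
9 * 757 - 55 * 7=6428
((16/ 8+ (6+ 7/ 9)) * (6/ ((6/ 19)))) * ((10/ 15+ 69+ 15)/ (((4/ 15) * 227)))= 953135/ 4086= 233.27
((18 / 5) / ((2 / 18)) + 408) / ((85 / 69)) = 151938 / 425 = 357.50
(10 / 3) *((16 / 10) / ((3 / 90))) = 160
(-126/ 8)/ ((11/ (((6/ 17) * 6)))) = -567/ 187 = -3.03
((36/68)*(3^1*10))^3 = 19683000/4913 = 4006.31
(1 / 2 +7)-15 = -15 / 2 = -7.50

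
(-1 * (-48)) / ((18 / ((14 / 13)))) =112 / 39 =2.87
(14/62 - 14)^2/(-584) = -182329/561224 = -0.32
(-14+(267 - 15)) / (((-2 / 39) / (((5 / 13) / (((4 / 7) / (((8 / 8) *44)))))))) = -137445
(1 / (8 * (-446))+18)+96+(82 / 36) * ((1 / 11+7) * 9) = 10179493 / 39248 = 259.36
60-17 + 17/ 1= 60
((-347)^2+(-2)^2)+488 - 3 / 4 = 483601 / 4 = 120900.25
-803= -803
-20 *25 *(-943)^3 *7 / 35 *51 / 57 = 1425555071900 / 19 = 75029214310.53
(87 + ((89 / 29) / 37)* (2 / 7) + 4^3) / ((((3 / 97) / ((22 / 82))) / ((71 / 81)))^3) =164395495541294163509 / 2475978665438439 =66396.17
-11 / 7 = -1.57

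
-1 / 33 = -0.03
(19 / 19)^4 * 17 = 17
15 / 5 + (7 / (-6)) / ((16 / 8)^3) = 137 / 48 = 2.85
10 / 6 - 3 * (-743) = 6692 / 3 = 2230.67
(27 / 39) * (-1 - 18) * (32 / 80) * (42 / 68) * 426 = -1529766 / 1105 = -1384.40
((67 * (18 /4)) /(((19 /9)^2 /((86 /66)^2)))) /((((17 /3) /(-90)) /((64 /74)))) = -43349139360 /27475349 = -1577.75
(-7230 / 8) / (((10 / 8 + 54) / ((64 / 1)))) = -231360 / 221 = -1046.88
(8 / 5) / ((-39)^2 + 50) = 8 / 7855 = 0.00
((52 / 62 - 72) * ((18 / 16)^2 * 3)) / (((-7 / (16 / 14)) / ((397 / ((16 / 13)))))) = 1383297669 / 97216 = 14229.12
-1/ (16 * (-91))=1/ 1456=0.00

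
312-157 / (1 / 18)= -2514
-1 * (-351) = 351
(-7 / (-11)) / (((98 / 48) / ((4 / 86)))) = 48 / 3311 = 0.01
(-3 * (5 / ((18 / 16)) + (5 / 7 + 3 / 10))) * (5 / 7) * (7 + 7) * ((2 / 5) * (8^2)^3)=-1803026432 / 105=-17171680.30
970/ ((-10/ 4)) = -388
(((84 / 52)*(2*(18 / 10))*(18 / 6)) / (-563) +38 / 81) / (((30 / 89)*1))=57794642 / 44462925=1.30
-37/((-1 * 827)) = 37/827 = 0.04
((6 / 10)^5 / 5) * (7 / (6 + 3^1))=189 / 15625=0.01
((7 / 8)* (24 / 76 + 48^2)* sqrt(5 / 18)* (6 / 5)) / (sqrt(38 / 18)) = 459711* sqrt(190) / 7220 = 877.66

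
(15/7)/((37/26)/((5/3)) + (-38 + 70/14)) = -650/9751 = -0.07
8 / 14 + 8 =8.57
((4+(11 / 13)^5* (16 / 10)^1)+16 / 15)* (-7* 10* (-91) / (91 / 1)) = 449168888 / 1113879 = 403.25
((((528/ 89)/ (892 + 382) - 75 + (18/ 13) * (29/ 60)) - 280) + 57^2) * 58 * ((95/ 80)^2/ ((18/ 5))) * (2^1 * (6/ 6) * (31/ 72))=532593640062713/ 9404688384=56630.65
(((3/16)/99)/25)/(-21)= -1/277200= -0.00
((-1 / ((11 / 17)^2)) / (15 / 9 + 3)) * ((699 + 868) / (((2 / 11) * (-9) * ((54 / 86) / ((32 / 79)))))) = 155784872 / 492723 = 316.17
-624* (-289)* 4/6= 120224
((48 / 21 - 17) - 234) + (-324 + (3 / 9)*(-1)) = -12034 / 21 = -573.05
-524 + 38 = -486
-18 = -18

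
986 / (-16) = -493 / 8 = -61.62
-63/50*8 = -252/25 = -10.08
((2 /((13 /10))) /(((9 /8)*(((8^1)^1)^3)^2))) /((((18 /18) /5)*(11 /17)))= 425 /10543104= 0.00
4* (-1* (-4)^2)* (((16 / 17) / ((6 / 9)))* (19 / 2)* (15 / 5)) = -43776 / 17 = -2575.06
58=58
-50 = -50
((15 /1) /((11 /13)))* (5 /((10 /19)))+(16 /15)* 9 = 19581 /110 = 178.01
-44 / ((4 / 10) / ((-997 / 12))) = 54835 / 6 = 9139.17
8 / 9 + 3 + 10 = 125 / 9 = 13.89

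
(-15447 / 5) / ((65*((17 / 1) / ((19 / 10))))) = -293493 / 55250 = -5.31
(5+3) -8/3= 16/3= 5.33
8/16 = 1/2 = 0.50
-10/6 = -5/3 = -1.67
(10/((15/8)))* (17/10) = 136/15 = 9.07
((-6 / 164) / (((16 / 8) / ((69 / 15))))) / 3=-23 / 820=-0.03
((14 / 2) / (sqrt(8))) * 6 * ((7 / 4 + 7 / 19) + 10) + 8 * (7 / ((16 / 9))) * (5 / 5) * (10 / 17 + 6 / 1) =19341 * sqrt(2) / 152 + 3528 / 17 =387.48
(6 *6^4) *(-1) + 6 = -7770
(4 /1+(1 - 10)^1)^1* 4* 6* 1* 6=-720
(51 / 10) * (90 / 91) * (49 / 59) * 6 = 19278 / 767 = 25.13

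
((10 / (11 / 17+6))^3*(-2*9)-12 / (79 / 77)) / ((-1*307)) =8319522828 / 34994580941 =0.24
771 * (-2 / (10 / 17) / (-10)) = 13107 / 50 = 262.14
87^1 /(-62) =-87 /62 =-1.40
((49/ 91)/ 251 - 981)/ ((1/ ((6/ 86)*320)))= -3072956160/ 140309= -21901.35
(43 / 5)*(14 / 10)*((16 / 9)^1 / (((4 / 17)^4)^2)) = 2099702989741 / 921600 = 2278323.56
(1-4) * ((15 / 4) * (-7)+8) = 219 / 4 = 54.75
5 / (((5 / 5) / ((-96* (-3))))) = 1440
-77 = -77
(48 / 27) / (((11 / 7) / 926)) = 103712 / 99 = 1047.60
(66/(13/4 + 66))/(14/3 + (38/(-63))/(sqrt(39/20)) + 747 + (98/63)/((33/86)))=458843616* sqrt(195)/8889030761629969 + 11210306411304/8889030761629969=0.00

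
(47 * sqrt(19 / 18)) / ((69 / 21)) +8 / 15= 8 / 15 +329 * sqrt(38) / 138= 15.23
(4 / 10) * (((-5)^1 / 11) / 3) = -2 / 33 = -0.06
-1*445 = -445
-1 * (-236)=236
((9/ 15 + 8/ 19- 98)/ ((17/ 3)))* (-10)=55278/ 323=171.14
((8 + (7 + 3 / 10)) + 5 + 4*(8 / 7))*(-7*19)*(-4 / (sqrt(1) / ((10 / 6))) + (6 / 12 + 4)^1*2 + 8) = -1025449 / 30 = -34181.63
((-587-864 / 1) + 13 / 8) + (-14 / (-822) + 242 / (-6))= -4898105 / 3288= -1489.69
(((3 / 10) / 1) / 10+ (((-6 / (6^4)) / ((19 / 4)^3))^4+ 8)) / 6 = 944525774004462053814403 / 705747776342063800800600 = 1.34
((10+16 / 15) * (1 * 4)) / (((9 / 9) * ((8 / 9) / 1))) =49.80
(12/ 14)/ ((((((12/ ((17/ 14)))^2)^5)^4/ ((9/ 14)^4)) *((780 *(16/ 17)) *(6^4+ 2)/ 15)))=280805607755268602048174614102036928492604365174417/ 759028673525308441177534781041203107753203269015432613255430766425781752369070369770851534897152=0.00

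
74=74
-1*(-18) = 18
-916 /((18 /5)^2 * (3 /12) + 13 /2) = -45800 /487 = -94.05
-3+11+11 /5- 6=21 /5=4.20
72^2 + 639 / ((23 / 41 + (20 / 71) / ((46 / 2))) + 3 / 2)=508244154 / 92539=5492.22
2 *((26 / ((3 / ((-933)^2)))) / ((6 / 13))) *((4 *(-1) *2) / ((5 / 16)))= -4184537344 / 5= -836907468.80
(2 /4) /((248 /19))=19 /496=0.04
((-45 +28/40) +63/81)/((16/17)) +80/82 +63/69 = -60228787/1357920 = -44.35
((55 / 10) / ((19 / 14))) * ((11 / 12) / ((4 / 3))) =847 / 304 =2.79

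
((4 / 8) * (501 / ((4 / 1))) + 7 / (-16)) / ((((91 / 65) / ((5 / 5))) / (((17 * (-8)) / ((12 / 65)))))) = -5497375 / 168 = -32722.47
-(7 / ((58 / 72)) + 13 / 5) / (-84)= 0.13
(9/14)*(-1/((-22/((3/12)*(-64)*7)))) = -3.27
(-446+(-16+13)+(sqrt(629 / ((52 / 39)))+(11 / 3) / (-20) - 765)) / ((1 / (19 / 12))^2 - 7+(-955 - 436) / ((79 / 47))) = 1.43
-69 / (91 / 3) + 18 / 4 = 405 / 182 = 2.23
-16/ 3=-5.33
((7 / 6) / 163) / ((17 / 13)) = 91 / 16626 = 0.01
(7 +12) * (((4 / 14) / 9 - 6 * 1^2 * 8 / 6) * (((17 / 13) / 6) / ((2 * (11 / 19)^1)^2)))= -29267353 / 1189188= -24.61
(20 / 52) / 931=5 / 12103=0.00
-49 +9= -40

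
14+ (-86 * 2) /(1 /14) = -2394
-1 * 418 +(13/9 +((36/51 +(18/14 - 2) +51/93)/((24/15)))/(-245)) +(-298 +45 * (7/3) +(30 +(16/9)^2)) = -8439389737/14641641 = -576.40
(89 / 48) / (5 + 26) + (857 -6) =1266377 / 1488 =851.06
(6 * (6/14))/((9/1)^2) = 2/63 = 0.03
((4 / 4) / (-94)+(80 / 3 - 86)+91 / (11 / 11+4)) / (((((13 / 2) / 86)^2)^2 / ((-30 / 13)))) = 50773735017728 / 17450771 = 2909541.08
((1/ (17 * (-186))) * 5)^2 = 25/ 9998244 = 0.00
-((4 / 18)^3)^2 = -64 / 531441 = -0.00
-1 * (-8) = 8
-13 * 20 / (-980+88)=65 / 223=0.29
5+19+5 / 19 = 461 / 19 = 24.26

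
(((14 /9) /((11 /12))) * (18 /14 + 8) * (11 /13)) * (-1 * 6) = -80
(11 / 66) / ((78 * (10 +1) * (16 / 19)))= 19 / 82368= 0.00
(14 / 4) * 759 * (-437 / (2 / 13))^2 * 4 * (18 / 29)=1543234429737 / 29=53214980335.76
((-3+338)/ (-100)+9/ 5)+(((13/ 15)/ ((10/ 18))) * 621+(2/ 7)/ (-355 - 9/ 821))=12333416413/ 12751550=967.21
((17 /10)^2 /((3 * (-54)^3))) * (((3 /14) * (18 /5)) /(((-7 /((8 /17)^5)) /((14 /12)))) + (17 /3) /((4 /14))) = -5912819669 /48738099816000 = -0.00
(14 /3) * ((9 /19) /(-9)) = -14 /57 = -0.25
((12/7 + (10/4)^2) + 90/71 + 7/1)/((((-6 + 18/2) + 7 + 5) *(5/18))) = 96807/24850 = 3.90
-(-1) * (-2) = -2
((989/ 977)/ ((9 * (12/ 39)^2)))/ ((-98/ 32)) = -167141/ 430857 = -0.39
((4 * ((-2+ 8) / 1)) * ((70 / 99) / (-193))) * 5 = -2800 / 6369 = -0.44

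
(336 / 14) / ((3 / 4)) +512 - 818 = -274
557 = 557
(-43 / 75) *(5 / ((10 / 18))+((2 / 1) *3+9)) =-344 / 25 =-13.76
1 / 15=0.07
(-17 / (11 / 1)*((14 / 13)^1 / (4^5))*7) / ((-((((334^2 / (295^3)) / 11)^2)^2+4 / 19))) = 9150416231375243949392237865478515625 / 169319991102912075980794405983347206144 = 0.05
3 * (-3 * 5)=-45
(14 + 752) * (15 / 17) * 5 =57450 / 17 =3379.41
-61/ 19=-3.21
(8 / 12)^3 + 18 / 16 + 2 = 739 / 216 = 3.42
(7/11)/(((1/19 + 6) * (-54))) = -133/68310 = -0.00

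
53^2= 2809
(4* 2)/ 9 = 0.89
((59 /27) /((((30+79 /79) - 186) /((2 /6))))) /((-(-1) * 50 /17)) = -1003 /627750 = -0.00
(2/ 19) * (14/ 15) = 28/ 285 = 0.10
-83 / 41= -2.02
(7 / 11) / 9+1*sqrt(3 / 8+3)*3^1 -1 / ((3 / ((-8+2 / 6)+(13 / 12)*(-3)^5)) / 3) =9*sqrt(6) / 4+107311 / 396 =276.50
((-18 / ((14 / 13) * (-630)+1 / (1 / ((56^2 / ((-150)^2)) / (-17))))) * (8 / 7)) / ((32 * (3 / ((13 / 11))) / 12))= 145445625 / 32471773642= 0.00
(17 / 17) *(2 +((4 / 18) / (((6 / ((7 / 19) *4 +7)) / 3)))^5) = 2.74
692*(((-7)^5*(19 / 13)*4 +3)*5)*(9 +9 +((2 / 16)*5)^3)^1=-10320482734745 / 1664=-6202213181.94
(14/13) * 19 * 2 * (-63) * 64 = -2145024/13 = -165001.85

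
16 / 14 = 1.14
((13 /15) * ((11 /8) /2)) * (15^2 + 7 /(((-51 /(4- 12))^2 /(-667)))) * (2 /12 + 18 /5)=4628083031 /18727200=247.13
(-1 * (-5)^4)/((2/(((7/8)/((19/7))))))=-30625/304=-100.74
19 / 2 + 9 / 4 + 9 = 83 / 4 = 20.75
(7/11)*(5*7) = 245/11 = 22.27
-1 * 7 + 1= -6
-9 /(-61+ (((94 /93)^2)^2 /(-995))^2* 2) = 49859998300226819250225 /337939976287936337429893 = 0.15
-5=-5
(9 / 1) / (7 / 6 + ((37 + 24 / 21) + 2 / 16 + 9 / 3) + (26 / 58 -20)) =43848 / 111485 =0.39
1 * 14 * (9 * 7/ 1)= 882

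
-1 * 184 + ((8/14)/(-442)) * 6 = -284660/1547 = -184.01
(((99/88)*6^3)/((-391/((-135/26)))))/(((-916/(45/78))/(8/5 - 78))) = 18797265/121056728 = 0.16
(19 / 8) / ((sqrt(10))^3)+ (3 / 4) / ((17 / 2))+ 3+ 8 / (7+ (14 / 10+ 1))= 19*sqrt(10) / 800+ 6295 / 1598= 4.01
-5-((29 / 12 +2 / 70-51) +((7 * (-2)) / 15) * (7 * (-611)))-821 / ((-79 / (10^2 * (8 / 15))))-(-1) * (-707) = -136072849 / 33180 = -4101.05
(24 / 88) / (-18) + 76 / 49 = 1.54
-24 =-24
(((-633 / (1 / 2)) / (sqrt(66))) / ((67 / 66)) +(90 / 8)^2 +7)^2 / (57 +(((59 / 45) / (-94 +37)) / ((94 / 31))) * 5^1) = 1147210817455287 / 1578303670400 - 32615456031 * sqrt(66) / 368074550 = 6.98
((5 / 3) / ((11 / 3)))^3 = 125 / 1331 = 0.09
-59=-59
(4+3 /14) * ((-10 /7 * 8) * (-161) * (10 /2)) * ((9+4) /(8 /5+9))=17641000 /371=47549.87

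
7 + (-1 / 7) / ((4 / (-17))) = 213 / 28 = 7.61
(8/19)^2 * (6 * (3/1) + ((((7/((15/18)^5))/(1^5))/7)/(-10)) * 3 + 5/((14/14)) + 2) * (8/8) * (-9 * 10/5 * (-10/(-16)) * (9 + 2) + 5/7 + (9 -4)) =-507.53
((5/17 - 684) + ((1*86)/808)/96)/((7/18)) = -1352357103/769216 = -1758.10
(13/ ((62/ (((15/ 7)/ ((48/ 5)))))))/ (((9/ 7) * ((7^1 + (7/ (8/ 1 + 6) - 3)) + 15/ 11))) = 3575/ 575856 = 0.01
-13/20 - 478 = -9573/20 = -478.65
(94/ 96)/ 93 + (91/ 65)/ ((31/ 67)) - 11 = -177749/ 22320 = -7.96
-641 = -641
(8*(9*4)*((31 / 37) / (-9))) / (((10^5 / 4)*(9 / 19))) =-2356 / 1040625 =-0.00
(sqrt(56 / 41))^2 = 56 / 41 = 1.37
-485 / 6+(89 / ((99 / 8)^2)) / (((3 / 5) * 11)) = -52231375 / 646866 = -80.75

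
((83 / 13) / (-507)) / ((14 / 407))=-33781 / 92274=-0.37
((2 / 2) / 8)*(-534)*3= -801 / 4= -200.25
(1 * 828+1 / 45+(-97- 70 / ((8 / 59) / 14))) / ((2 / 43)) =-25141369 / 180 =-139674.27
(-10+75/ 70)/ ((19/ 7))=-125/ 38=-3.29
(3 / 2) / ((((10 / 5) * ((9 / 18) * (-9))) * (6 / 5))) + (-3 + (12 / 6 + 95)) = 3379 / 36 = 93.86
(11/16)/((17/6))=33/136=0.24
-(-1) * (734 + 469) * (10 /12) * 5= 10025 /2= 5012.50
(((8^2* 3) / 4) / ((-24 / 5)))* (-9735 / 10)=9735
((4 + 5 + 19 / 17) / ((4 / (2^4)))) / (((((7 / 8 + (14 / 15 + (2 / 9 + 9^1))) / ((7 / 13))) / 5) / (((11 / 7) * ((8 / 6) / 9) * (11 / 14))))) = 1.81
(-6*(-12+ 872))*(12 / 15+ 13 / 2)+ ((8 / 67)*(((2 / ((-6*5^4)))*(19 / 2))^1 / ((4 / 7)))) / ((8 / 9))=-12618780399 / 335000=-37668.00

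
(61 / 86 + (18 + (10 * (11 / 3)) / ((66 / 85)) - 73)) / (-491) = 5471 / 380034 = 0.01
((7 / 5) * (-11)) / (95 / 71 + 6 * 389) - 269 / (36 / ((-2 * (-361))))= -11501118473 / 2131830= -5394.95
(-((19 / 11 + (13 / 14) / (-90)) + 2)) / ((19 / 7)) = -51517 / 37620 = -1.37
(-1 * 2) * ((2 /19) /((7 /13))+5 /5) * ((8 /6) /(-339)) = 424 /45087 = 0.01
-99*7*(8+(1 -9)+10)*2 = -13860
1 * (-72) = -72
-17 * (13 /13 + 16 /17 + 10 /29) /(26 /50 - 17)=2.36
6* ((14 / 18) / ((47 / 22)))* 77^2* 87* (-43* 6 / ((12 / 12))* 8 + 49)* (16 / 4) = -9081704120.85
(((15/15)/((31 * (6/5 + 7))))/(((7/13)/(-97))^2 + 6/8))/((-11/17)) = -540641140/66697185379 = -0.01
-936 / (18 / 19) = -988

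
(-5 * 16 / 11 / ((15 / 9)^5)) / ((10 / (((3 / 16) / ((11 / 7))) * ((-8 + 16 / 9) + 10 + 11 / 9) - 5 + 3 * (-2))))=444933 / 756250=0.59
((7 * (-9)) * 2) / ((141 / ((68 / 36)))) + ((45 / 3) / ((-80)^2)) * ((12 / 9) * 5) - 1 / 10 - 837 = -37845407 / 45120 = -838.77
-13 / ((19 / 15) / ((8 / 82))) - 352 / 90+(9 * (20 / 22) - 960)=-368920094 / 385605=-956.73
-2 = -2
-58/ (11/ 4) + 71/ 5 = -379/ 55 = -6.89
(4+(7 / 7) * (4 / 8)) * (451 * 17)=34501.50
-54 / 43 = -1.26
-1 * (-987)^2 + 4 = -974165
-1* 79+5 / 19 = -1496 / 19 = -78.74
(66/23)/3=22/23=0.96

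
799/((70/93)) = 74307/70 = 1061.53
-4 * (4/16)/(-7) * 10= 10/7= 1.43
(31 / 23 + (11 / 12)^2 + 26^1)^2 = 8715902881 / 10969344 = 794.57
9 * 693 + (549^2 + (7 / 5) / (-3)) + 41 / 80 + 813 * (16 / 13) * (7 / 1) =981684143 / 3120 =314642.35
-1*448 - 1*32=-480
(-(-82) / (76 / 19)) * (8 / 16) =41 / 4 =10.25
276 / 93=92 / 31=2.97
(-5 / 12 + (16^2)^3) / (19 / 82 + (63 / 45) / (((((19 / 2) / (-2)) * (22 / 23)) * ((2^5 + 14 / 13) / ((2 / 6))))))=1854555088303225 / 25269698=73390472.98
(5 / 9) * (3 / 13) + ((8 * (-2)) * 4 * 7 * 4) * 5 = -349435 / 39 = -8959.87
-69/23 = -3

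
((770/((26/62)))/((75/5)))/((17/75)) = 119350/221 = 540.05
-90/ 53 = -1.70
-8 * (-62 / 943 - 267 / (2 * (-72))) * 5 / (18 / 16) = -1619020 / 25461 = -63.59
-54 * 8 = -432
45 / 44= 1.02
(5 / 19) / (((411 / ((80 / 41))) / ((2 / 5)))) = 160 / 320169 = 0.00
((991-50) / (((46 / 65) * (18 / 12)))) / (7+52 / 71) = 4342715 / 37881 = 114.64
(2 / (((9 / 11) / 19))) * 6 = 836 / 3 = 278.67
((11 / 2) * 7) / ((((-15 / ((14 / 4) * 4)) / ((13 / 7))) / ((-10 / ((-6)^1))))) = -1001 / 9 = -111.22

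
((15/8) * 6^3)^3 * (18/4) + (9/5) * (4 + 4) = 2989355769/10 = 298935576.90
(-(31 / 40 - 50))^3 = 7633736209 / 64000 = 119277.13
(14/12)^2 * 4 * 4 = 196/9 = 21.78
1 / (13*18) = 1 / 234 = 0.00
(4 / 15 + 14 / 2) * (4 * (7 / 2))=1526 / 15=101.73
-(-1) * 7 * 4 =28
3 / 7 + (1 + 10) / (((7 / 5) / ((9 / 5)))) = 102 / 7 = 14.57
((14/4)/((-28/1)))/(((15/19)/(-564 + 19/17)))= 181811/2040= 89.12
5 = 5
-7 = -7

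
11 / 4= 2.75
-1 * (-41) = 41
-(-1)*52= 52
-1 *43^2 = -1849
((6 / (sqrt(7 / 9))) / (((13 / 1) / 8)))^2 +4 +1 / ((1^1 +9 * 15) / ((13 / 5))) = 17333619 / 804440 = 21.55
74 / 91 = 0.81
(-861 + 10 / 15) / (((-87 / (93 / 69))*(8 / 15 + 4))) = 13795 / 4692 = 2.94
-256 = -256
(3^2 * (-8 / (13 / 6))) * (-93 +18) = 2492.31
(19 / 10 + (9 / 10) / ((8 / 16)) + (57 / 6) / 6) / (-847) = -317 / 50820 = -0.01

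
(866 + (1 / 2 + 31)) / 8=112.19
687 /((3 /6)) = 1374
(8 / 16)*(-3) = -1.50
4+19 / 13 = 71 / 13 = 5.46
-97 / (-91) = 97 / 91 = 1.07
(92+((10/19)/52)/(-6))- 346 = -752861/2964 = -254.00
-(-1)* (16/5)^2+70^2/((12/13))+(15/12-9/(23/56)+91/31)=1133850911/213900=5300.85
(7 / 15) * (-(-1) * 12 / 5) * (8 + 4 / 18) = 2072 / 225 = 9.21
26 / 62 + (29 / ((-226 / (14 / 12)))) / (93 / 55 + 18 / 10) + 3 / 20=0.53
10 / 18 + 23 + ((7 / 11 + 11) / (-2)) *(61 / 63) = 1380 / 77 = 17.92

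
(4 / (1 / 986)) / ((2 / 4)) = 7888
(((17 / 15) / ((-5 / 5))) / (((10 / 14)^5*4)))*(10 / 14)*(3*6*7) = -857157 / 6250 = -137.15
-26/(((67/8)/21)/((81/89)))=-353808/5963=-59.33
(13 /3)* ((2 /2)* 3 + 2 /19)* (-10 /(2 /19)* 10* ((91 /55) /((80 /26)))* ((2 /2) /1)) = -907361 /132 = -6873.95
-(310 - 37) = -273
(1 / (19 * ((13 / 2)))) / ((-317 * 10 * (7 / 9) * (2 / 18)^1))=-81 / 2740465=-0.00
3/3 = 1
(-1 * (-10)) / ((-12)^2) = 5 / 72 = 0.07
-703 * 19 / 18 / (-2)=13357 / 36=371.03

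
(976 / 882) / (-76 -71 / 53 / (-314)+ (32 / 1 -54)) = -8121296 / 719202645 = -0.01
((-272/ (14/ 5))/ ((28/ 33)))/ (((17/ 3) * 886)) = -495/ 21707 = -0.02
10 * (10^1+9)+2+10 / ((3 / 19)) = 766 / 3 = 255.33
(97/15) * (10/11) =194/33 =5.88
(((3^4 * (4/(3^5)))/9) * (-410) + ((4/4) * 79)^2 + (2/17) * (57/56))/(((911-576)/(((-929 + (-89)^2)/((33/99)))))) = 138844043788/358785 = 386983.97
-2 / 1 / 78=-1 / 39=-0.03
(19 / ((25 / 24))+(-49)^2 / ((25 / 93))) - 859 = 202274 / 25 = 8090.96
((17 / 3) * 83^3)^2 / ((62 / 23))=2173172661783743 / 558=3894574662694.88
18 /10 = 9 /5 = 1.80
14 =14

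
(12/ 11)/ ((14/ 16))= 1.25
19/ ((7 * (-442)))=-19/ 3094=-0.01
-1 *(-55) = 55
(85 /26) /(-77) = -85 /2002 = -0.04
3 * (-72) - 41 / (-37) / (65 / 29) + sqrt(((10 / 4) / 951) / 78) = -518291 / 2405 + sqrt(20605) / 24726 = -215.50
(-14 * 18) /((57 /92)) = -7728 /19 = -406.74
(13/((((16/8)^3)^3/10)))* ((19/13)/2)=95/512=0.19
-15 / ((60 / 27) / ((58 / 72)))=-87 / 16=-5.44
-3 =-3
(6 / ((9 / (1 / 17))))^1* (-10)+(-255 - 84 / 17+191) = -69.33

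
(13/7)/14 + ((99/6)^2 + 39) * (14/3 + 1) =345721/196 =1763.88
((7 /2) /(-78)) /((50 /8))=-7 /975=-0.01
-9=-9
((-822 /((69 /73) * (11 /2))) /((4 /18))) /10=-90009 /1265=-71.15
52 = 52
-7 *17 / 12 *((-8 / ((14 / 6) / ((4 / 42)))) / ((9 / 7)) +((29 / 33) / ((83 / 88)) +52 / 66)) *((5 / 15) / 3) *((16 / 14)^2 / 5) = -22930144 / 54355455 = -0.42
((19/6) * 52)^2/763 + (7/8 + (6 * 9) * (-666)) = -1973717947/54936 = -35927.59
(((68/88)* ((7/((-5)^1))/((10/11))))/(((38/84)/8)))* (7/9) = -23324/1425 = -16.37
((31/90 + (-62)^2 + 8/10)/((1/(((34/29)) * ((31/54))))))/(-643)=-182375201/45312210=-4.02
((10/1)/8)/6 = 0.21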